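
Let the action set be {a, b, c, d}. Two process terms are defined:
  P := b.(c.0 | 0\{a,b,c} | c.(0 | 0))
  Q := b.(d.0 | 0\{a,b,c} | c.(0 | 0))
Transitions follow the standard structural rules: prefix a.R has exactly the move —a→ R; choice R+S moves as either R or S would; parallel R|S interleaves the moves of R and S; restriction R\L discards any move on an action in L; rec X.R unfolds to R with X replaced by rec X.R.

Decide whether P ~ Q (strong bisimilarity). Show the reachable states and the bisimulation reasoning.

P's transition system — 5 states:
  u0 = b.(c.0 | 0\{a,b,c} | c.(0 | 0)) | --b--▸ u1
  u1 = c.0 | 0\{a,b,c} | c.(0 | 0) | --c--▸ u2, --c--▸ u3
  u2 = 0 | 0\{a,b,c} | c.(0 | 0) | --c--▸ u4
  u3 = c.0 | 0\{a,b,c} | (0 | 0) | --c--▸ u4
  u4 = 0 | 0\{a,b,c} | (0 | 0) | deadlocked
Q's transition system — 5 states:
  v0 = b.(d.0 | 0\{a,b,c} | c.(0 | 0)) | --b--▸ v1
  v1 = d.0 | 0\{a,b,c} | c.(0 | 0) | --c--▸ v2, --d--▸ v3
  v2 = d.0 | 0\{a,b,c} | (0 | 0) | --d--▸ v4
  v3 = 0 | 0\{a,b,c} | c.(0 | 0) | --c--▸ v4
  v4 = 0 | 0\{a,b,c} | (0 | 0) | deadlocked
Coarsest stable partition (strong bisimilarity classes):
  B0 = {u0}
  B1 = {u1}
  B2 = {u2, u3, v3}
  B3 = {u4, v4}
  B4 = {v0}
  B5 = {v1}
  B6 = {v2}
u0 ∈ B0, v0 ∈ B4 → different blocks

P ≁ Q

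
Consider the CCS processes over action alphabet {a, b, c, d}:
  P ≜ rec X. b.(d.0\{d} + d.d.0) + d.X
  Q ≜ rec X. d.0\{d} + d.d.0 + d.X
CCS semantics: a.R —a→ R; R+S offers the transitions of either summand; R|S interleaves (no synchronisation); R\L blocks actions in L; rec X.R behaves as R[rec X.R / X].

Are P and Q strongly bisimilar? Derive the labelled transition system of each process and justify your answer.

P's transition system — 5 states:
  s0 = rec X. b.(d.0\{d} + d.d.0) + d.X → —b→ s1, —d→ s0
  s1 = d.0\{d} + d.d.0 → —d→ s2, —d→ s3
  s2 = 0\{d} → deadlocked
  s3 = d.0 → —d→ s4
  s4 = 0 → deadlocked
Q's transition system — 4 states:
  t0 = rec X. d.0\{d} + d.d.0 + d.X → —d→ t0, —d→ t1, —d→ t2
  t1 = 0\{d} → deadlocked
  t2 = d.0 → —d→ t3
  t3 = 0 → deadlocked
Bisimilarity quotient blocks:
  B0 = {s0}
  B1 = {s1}
  B2 = {s2, s4, t1, t3}
  B3 = {s3, t2}
  B4 = {t0}
s0 ∈ B0, t0 ∈ B4 → different blocks

not bisimilar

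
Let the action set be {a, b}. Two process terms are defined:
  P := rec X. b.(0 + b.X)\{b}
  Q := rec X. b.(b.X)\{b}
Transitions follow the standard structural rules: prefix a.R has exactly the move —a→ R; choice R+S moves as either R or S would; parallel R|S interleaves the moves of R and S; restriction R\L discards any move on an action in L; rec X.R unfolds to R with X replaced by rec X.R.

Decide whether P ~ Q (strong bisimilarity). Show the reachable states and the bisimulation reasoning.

P ~ Q

Reachable graph of P (2 states):
  p0 = rec X. b.(0 + b.X)\{b} ⊢ -b-> p1
  p1 = (0 + b.(rec X. b.(0 + b.X)\{b}))\{b} ⊢ ∅
Reachable graph of Q (2 states):
  q0 = rec X. b.(b.X)\{b} ⊢ -b-> q1
  q1 = (b.(rec X. b.(b.X)\{b}))\{b} ⊢ ∅
Partition-refinement fixed point:
  B0 = {p0, q0}
  B1 = {p1, q1}
p0 ∈ B0, q0 ∈ B0 → same block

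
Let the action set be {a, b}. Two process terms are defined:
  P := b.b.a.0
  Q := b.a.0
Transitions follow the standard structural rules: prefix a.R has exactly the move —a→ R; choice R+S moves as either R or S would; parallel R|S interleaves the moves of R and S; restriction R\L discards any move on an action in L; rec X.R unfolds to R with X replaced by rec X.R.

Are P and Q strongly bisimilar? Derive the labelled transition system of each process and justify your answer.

not bisimilar

LTS(P): 4 reachable states
  u0 = b.b.a.0 :: =b=> u1
  u1 = b.a.0 :: =b=> u2
  u2 = a.0 :: =a=> u3
  u3 = 0 :: (no moves)
LTS(Q): 3 reachable states
  v0 = b.a.0 :: =b=> v1
  v1 = a.0 :: =a=> v2
  v2 = 0 :: (no moves)
Coarsest stable partition (strong bisimilarity classes):
  B0 = {u0}
  B1 = {u1, v0}
  B2 = {u2, v1}
  B3 = {u3, v2}
u0 ∈ B0, v0 ∈ B1 → different blocks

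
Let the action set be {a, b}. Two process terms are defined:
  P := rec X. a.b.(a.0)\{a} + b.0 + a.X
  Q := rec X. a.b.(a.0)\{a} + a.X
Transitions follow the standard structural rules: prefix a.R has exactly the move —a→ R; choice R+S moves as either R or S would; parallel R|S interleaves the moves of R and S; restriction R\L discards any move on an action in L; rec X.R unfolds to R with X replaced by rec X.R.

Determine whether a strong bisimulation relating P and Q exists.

not bisimilar

LTS(P): 4 reachable states
  m0 = rec X. a.b.(a.0)\{a} + b.0 + a.X :: --a--▸ m0, --a--▸ m1, --b--▸ m2
  m1 = b.(a.0)\{a} :: --b--▸ m3
  m2 = 0 :: (no moves)
  m3 = (a.0)\{a} :: (no moves)
LTS(Q): 3 reachable states
  n0 = rec X. a.b.(a.0)\{a} + a.X :: --a--▸ n0, --a--▸ n1
  n1 = b.(a.0)\{a} :: --b--▸ n2
  n2 = (a.0)\{a} :: (no moves)
Coarsest stable partition (strong bisimilarity classes):
  B0 = {m0}
  B1 = {m1, n1}
  B2 = {m2, m3, n2}
  B3 = {n0}
m0 ∈ B0, n0 ∈ B3 → different blocks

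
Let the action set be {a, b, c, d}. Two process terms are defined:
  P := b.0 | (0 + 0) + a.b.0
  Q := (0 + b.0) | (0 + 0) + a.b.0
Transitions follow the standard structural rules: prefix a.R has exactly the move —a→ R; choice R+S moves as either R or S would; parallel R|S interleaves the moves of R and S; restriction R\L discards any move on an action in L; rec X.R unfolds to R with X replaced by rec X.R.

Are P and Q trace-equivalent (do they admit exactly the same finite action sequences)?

LTS(P): 4 reachable states
  p0 = b.0 | (0 + 0) + a.b.0 :: -a-> p1, -b-> p2
  p1 = b.0 :: -b-> p3
  p2 = 0 | (0 + 0) :: stopped
  p3 = 0 :: stopped
LTS(Q): 4 reachable states
  q0 = (0 + b.0) | (0 + 0) + a.b.0 :: -a-> q1, -b-> q2
  q1 = b.0 :: -b-> q3
  q2 = 0 | (0 + 0) :: stopped
  q3 = 0 :: stopped
Coarsest stable partition (strong bisimilarity classes):
  B0 = {p0, q0}
  B1 = {p2, p3, q2, q3}
  B2 = {p1, q1}
p0 ∈ B0, q0 ∈ B0 → same block
Bisimilar ⇒ trace-equivalent.

YES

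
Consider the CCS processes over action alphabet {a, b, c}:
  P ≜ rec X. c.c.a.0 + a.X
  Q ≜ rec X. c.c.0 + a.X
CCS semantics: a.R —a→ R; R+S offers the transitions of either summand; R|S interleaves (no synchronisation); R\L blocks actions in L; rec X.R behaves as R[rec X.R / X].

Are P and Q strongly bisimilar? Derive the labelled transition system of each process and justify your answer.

LTS(P): 4 reachable states
  u0 = rec X. c.c.a.0 + a.X has moves -a-> u0, -c-> u1
  u1 = c.a.0 has moves -c-> u2
  u2 = a.0 has moves -a-> u3
  u3 = 0 has moves (no moves)
LTS(Q): 3 reachable states
  v0 = rec X. c.c.0 + a.X has moves -a-> v0, -c-> v1
  v1 = c.0 has moves -c-> v2
  v2 = 0 has moves (no moves)
Bisimilarity quotient blocks:
  B0 = {u0}
  B1 = {u1}
  B2 = {u2}
  B3 = {u3, v2}
  B4 = {v0}
  B5 = {v1}
u0 ∈ B0, v0 ∈ B4 → different blocks

NO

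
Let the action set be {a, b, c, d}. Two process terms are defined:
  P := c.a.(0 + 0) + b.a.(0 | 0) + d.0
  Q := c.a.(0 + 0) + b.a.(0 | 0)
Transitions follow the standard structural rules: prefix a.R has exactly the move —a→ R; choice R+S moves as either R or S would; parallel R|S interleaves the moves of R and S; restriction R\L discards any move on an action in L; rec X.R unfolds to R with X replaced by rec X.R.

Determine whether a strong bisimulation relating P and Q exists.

LTS(P): 6 reachable states
  u0 = c.a.(0 + 0) + b.a.(0 | 0) + d.0 → =b=> u1, =c=> u2, =d=> u3
  u1 = a.(0 | 0) → =a=> u4
  u2 = a.(0 + 0) → =a=> u5
  u3 = 0 → ∅
  u4 = 0 | 0 → ∅
  u5 = 0 + 0 → ∅
LTS(Q): 5 reachable states
  v0 = c.a.(0 + 0) + b.a.(0 | 0) → =b=> v1, =c=> v2
  v1 = a.(0 | 0) → =a=> v3
  v2 = a.(0 + 0) → =a=> v4
  v3 = 0 | 0 → ∅
  v4 = 0 + 0 → ∅
Partition-refinement fixed point:
  B0 = {u0}
  B1 = {u1, u2, v1, v2}
  B2 = {u3, u4, u5, v3, v4}
  B3 = {v0}
u0 ∈ B0, v0 ∈ B3 → different blocks

NO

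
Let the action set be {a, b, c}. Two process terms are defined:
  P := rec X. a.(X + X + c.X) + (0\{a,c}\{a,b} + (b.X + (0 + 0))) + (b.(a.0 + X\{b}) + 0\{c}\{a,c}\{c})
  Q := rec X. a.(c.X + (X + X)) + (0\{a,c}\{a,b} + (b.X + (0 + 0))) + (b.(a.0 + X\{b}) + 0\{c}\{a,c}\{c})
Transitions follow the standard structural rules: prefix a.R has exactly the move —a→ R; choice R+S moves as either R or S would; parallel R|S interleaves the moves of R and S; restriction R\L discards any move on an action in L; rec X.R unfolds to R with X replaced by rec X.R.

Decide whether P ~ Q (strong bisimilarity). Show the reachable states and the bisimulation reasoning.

P ~ Q

P's transition system — 6 states:
  s0 = rec X. a.(X + X + c.X) + (0\{a,c}\{a,b} + (b.X + (0 + 0))) + (b.(a.0 + X\{b}) + 0\{c}\{a,c}\{c}) | =a=> s1, =b=> s0, =b=> s2
  s1 = (rec X. a.(X + X + c.X) + (0\{a,c}\{a,b} + (b.X + (0 + 0))) + (b.(a.0 + X\{b}) + 0\{c}\{a,c}\{c})) + (rec X. a.(X + X + c.X) + (0\{a,c}\{a,b} + (b.X + (0 + 0))) + (b.(a.0 + X\{b}) + 0\{c}\{a,c}\{c})) + c.(rec X. a.(X + X + c.X) + (0\{a,c}\{a,b} + (b.X + (0 + 0))) + (b.(a.0 + X\{b}) + 0\{c}\{a,c}\{c})) | =a=> s1, =b=> s0, =b=> s2, =c=> s0
  s2 = a.0 + (rec X. a.(X + X + c.X) + (0\{a,c}\{a,b} + (b.X + (0 + 0))) + (b.(a.0 + X\{b}) + 0\{c}\{a,c}\{c}))\{b} | =a=> s3, =a=> s4
  s3 = ((rec X. a.(X + X + c.X) + (0\{a,c}\{a,b} + (b.X + (0 + 0))) + (b.(a.0 + X\{b}) + 0\{c}\{a,c}\{c})) + (rec X. a.(X + X + c.X) + (0\{a,c}\{a,b} + (b.X + (0 + 0))) + (b.(a.0 + X\{b}) + 0\{c}\{a,c}\{c})) + c.(rec X. a.(X + X + c.X) + (0\{a,c}\{a,b} + (b.X + (0 + 0))) + (b.(a.0 + X\{b}) + 0\{c}\{a,c}\{c})))\{b} | =a=> s3, =c=> s5
  s4 = 0 | (no moves)
  s5 = (rec X. a.(X + X + c.X) + (0\{a,c}\{a,b} + (b.X + (0 + 0))) + (b.(a.0 + X\{b}) + 0\{c}\{a,c}\{c}))\{b} | =a=> s3
Q's transition system — 6 states:
  t0 = rec X. a.(c.X + (X + X)) + (0\{a,c}\{a,b} + (b.X + (0 + 0))) + (b.(a.0 + X\{b}) + 0\{c}\{a,c}\{c}) | =a=> t1, =b=> t0, =b=> t2
  t1 = c.(rec X. a.(c.X + (X + X)) + (0\{a,c}\{a,b} + (b.X + (0 + 0))) + (b.(a.0 + X\{b}) + 0\{c}\{a,c}\{c})) + ((rec X. a.(c.X + (X + X)) + (0\{a,c}\{a,b} + (b.X + (0 + 0))) + (b.(a.0 + X\{b}) + 0\{c}\{a,c}\{c})) + (rec X. a.(c.X + (X + X)) + (0\{a,c}\{a,b} + (b.X + (0 + 0))) + (b.(a.0 + X\{b}) + 0\{c}\{a,c}\{c}))) | =a=> t1, =b=> t0, =b=> t2, =c=> t0
  t2 = a.0 + (rec X. a.(c.X + (X + X)) + (0\{a,c}\{a,b} + (b.X + (0 + 0))) + (b.(a.0 + X\{b}) + 0\{c}\{a,c}\{c}))\{b} | =a=> t3, =a=> t4
  t3 = (c.(rec X. a.(c.X + (X + X)) + (0\{a,c}\{a,b} + (b.X + (0 + 0))) + (b.(a.0 + X\{b}) + 0\{c}\{a,c}\{c})) + ((rec X. a.(c.X + (X + X)) + (0\{a,c}\{a,b} + (b.X + (0 + 0))) + (b.(a.0 + X\{b}) + 0\{c}\{a,c}\{c})) + (rec X. a.(c.X + (X + X)) + (0\{a,c}\{a,b} + (b.X + (0 + 0))) + (b.(a.0 + X\{b}) + 0\{c}\{a,c}\{c}))))\{b} | =a=> t3, =c=> t5
  t4 = 0 | (no moves)
  t5 = (rec X. a.(c.X + (X + X)) + (0\{a,c}\{a,b} + (b.X + (0 + 0))) + (b.(a.0 + X\{b}) + 0\{c}\{a,c}\{c}))\{b} | =a=> t3
Partition-refinement fixed point:
  B0 = {s0, t0}
  B1 = {s2, t2}
  B2 = {s4, t4}
  B3 = {s3, t3}
  B4 = {s5, t5}
  B5 = {s1, t1}
s0 ∈ B0, t0 ∈ B0 → same block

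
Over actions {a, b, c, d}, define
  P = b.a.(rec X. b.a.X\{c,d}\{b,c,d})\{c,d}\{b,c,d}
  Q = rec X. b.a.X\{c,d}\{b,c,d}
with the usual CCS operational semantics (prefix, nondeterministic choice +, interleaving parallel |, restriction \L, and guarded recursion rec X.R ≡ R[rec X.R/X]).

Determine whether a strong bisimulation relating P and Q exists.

YES

P's transition system — 3 states:
  m0 = b.a.(rec X. b.a.X\{c,d}\{b,c,d})\{c,d}\{b,c,d} :: =b=> m1
  m1 = a.(rec X. b.a.X\{c,d}\{b,c,d})\{c,d}\{b,c,d} :: =a=> m2
  m2 = (rec X. b.a.X\{c,d}\{b,c,d})\{c,d}\{b,c,d} :: ∅
Q's transition system — 3 states:
  n0 = rec X. b.a.X\{c,d}\{b,c,d} :: =b=> n1
  n1 = a.(rec X. b.a.X\{c,d}\{b,c,d})\{c,d}\{b,c,d} :: =a=> n2
  n2 = (rec X. b.a.X\{c,d}\{b,c,d})\{c,d}\{b,c,d} :: ∅
Partition-refinement fixed point:
  B0 = {m0, n0}
  B1 = {m1, n1}
  B2 = {m2, n2}
m0 ∈ B0, n0 ∈ B0 → same block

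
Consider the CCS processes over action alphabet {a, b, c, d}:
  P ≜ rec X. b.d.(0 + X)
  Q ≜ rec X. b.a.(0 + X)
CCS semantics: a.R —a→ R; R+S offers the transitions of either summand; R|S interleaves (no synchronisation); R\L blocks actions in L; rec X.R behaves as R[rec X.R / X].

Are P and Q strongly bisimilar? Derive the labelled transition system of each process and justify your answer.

Reachable graph of P (3 states):
  p0 = rec X. b.d.(0 + X) | -b-> p1
  p1 = d.(0 + (rec X. b.d.(0 + X))) | -d-> p2
  p2 = 0 + (rec X. b.d.(0 + X)) | -b-> p1
Reachable graph of Q (3 states):
  q0 = rec X. b.a.(0 + X) | -b-> q1
  q1 = a.(0 + (rec X. b.a.(0 + X))) | -a-> q2
  q2 = 0 + (rec X. b.a.(0 + X)) | -b-> q1
Bisimilarity quotient blocks:
  B0 = {p0, p2}
  B1 = {p1}
  B2 = {q0, q2}
  B3 = {q1}
p0 ∈ B0, q0 ∈ B2 → different blocks

NO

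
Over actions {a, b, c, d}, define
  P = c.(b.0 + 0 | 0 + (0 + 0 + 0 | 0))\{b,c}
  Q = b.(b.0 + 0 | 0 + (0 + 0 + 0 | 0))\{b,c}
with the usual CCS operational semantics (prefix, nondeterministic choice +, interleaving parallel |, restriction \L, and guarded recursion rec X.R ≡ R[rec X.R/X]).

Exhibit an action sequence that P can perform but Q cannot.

LTS(P): 2 reachable states
  m0 = c.(b.0 + 0 | 0 + (0 + 0 + 0 | 0))\{b,c} :: —c→ m1
  m1 = (b.0 + 0 | 0 + (0 + 0 + 0 | 0))\{b,c} :: ·
LTS(Q): 2 reachable states
  n0 = b.(b.0 + 0 | 0 + (0 + 0 + 0 | 0))\{b,c} :: —b→ n1
  n1 = (b.0 + 0 | 0 + (0 + 0 + 0 | 0))\{b,c} :: ·
Run σ = ⟨c⟩ on P: start {m0}
  [1] c ⇒ {m1}
  ✓ P
Run σ = ⟨c⟩ on Q: start {n0}
  [1] c ⇒ ∅  — Q cannot continue

c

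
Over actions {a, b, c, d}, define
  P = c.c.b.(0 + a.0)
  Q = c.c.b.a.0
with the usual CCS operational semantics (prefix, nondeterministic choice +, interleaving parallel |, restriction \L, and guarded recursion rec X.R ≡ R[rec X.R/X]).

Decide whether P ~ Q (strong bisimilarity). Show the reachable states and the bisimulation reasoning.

bisimilar

P's transition system — 5 states:
  p0 = c.c.b.(0 + a.0) :: —c→ p1
  p1 = c.b.(0 + a.0) :: —c→ p2
  p2 = b.(0 + a.0) :: —b→ p3
  p3 = 0 + a.0 :: —a→ p4
  p4 = 0 :: ∅
Q's transition system — 5 states:
  q0 = c.c.b.a.0 :: —c→ q1
  q1 = c.b.a.0 :: —c→ q2
  q2 = b.a.0 :: —b→ q3
  q3 = a.0 :: —a→ q4
  q4 = 0 :: ∅
Bisimilarity quotient blocks:
  B0 = {p0, q0}
  B1 = {p1, q1}
  B2 = {p2, q2}
  B3 = {p3, q3}
  B4 = {p4, q4}
p0 ∈ B0, q0 ∈ B0 → same block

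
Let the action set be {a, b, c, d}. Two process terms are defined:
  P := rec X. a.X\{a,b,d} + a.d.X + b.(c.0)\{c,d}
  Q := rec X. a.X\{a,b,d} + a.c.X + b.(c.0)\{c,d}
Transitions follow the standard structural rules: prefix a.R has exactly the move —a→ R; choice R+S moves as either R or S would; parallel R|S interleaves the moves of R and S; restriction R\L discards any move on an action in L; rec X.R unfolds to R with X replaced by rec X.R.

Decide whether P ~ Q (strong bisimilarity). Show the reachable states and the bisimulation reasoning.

Reachable graph of P (4 states):
  s0 = rec X. a.X\{a,b,d} + a.d.X + b.(c.0)\{c,d} :: --a--▸ s1, --a--▸ s2, --b--▸ s3
  s1 = (rec X. a.X\{a,b,d} + a.d.X + b.(c.0)\{c,d})\{a,b,d} :: ·
  s2 = d.(rec X. a.X\{a,b,d} + a.d.X + b.(c.0)\{c,d}) :: --d--▸ s0
  s3 = (c.0)\{c,d} :: ·
Reachable graph of Q (4 states):
  t0 = rec X. a.X\{a,b,d} + a.c.X + b.(c.0)\{c,d} :: --a--▸ t1, --a--▸ t2, --b--▸ t3
  t1 = (rec X. a.X\{a,b,d} + a.c.X + b.(c.0)\{c,d})\{a,b,d} :: ·
  t2 = c.(rec X. a.X\{a,b,d} + a.c.X + b.(c.0)\{c,d}) :: --c--▸ t0
  t3 = (c.0)\{c,d} :: ·
Bisimilarity quotient blocks:
  B0 = {s0}
  B1 = {s1, s3, t1, t3}
  B2 = {s2}
  B3 = {t0}
  B4 = {t2}
s0 ∈ B0, t0 ∈ B3 → different blocks

NO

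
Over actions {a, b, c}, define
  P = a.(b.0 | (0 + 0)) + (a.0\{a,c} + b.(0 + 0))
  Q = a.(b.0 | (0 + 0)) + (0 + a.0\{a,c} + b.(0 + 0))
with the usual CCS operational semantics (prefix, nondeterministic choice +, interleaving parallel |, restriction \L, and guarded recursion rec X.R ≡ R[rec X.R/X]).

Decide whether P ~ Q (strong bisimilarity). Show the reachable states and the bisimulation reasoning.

P's transition system — 5 states:
  m0 = a.(b.0 | (0 + 0)) + (a.0\{a,c} + b.(0 + 0)) ⊢ =a=> m1, =a=> m2, =b=> m3
  m1 = 0\{a,c} ⊢ deadlocked
  m2 = b.0 | (0 + 0) ⊢ =b=> m4
  m3 = 0 + 0 ⊢ deadlocked
  m4 = 0 | (0 + 0) ⊢ deadlocked
Q's transition system — 5 states:
  n0 = a.(b.0 | (0 + 0)) + (0 + a.0\{a,c} + b.(0 + 0)) ⊢ =a=> n1, =a=> n2, =b=> n3
  n1 = 0\{a,c} ⊢ deadlocked
  n2 = b.0 | (0 + 0) ⊢ =b=> n4
  n3 = 0 + 0 ⊢ deadlocked
  n4 = 0 | (0 + 0) ⊢ deadlocked
Coarsest stable partition (strong bisimilarity classes):
  B0 = {m0, n0}
  B1 = {m2, n2}
  B2 = {m1, m3, m4, n1, n3, n4}
m0 ∈ B0, n0 ∈ B0 → same block

bisimilar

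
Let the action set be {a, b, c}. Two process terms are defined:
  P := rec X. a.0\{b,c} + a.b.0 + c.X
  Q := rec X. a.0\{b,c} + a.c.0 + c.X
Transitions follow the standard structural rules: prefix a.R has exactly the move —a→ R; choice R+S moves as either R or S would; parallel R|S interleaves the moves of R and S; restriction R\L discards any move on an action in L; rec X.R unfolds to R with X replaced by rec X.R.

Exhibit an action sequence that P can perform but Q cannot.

ab

LTS(P): 4 reachable states
  u0 = rec X. a.0\{b,c} + a.b.0 + c.X has moves --a--▸ u1, --a--▸ u2, --c--▸ u0
  u1 = 0\{b,c} has moves (no moves)
  u2 = b.0 has moves --b--▸ u3
  u3 = 0 has moves (no moves)
LTS(Q): 4 reachable states
  v0 = rec X. a.0\{b,c} + a.c.0 + c.X has moves --a--▸ v1, --a--▸ v2, --c--▸ v0
  v1 = 0\{b,c} has moves (no moves)
  v2 = c.0 has moves --c--▸ v3
  v3 = 0 has moves (no moves)
Trace ⟨ab⟩ through P, begin at {u0}:
  step 1 (a): {u1, u2}
  step 2 (b): {u3}
  ✓ P
Trace ⟨ab⟩ through Q, begin at {v0}:
  step 1 (a): {v1, v2}
  step 2 (b): no successor for Q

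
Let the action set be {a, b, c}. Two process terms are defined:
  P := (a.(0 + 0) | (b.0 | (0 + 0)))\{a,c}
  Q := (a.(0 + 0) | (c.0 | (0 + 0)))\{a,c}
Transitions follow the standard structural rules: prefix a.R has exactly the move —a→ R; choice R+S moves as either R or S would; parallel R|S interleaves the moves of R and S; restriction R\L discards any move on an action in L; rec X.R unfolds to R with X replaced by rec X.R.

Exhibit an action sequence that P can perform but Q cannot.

b

LTS(P): 2 reachable states
  u0 = (a.(0 + 0) | (b.0 | (0 + 0)))\{a,c} | —b→ u1
  u1 = (a.(0 + 0) | (0 | (0 + 0)))\{a,c} | stopped
LTS(Q): 1 reachable states
  v0 = (a.(0 + 0) | (c.0 | (0 + 0)))\{a,c} | stopped
Executing b from P (initial set {u0}):
  after b @ step 1: {u1}
  P completes σ.
Executing b from Q (initial set {v0}):
  after b @ step 1: ∅ (Q stuck)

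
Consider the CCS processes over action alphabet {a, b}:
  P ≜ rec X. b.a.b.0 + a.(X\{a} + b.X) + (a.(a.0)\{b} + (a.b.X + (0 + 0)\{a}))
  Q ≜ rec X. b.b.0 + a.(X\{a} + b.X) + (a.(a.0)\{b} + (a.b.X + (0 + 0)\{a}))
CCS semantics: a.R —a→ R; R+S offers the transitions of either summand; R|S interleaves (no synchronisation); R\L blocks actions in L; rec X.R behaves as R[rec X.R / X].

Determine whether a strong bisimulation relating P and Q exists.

NO

P's transition system — 9 states:
  u0 = rec X. b.a.b.0 + a.(X\{a} + b.X) + (a.(a.0)\{b} + (a.b.X + (0 + 0)\{a})) | --a--▸ u1, --a--▸ u2, --a--▸ u3, --b--▸ u4
  u1 = (a.0)\{b} | --a--▸ u5
  u2 = (rec X. b.a.b.0 + a.(X\{a} + b.X) + (a.(a.0)\{b} + (a.b.X + (0 + 0)\{a})))\{a} + b.(rec X. b.a.b.0 + a.(X\{a} + b.X) + (a.(a.0)\{b} + (a.b.X + (0 + 0)\{a}))) | --b--▸ u0, --b--▸ u6
  u3 = b.(rec X. b.a.b.0 + a.(X\{a} + b.X) + (a.(a.0)\{b} + (a.b.X + (0 + 0)\{a}))) | --b--▸ u0
  u4 = a.b.0 | --a--▸ u7
  u5 = 0\{b} | deadlocked
  u6 = (a.b.0)\{a} | deadlocked
  u7 = b.0 | --b--▸ u8
  u8 = 0 | deadlocked
Q's transition system — 9 states:
  v0 = rec X. b.b.0 + a.(X\{a} + b.X) + (a.(a.0)\{b} + (a.b.X + (0 + 0)\{a})) | --a--▸ v1, --a--▸ v2, --a--▸ v3, --b--▸ v4
  v1 = (a.0)\{b} | --a--▸ v5
  v2 = (rec X. b.b.0 + a.(X\{a} + b.X) + (a.(a.0)\{b} + (a.b.X + (0 + 0)\{a})))\{a} + b.(rec X. b.b.0 + a.(X\{a} + b.X) + (a.(a.0)\{b} + (a.b.X + (0 + 0)\{a}))) | --b--▸ v0, --b--▸ v6
  v3 = b.(rec X. b.b.0 + a.(X\{a} + b.X) + (a.(a.0)\{b} + (a.b.X + (0 + 0)\{a}))) | --b--▸ v0
  v4 = b.0 | --b--▸ v7
  v5 = 0\{b} | deadlocked
  v6 = (b.0)\{a} | --b--▸ v8
  v7 = 0 | deadlocked
  v8 = 0\{a} | deadlocked
Coarsest stable partition (strong bisimilarity classes):
  B0 = {u0}
  B1 = {u1, v1}
  B2 = {u5, u6, u8, v5, v7, v8}
  B3 = {u2}
  B4 = {u3}
  B5 = {u4}
  B6 = {u7, v4, v6}
  B7 = {v0}
  B8 = {v3}
  B9 = {v2}
u0 ∈ B0, v0 ∈ B7 → different blocks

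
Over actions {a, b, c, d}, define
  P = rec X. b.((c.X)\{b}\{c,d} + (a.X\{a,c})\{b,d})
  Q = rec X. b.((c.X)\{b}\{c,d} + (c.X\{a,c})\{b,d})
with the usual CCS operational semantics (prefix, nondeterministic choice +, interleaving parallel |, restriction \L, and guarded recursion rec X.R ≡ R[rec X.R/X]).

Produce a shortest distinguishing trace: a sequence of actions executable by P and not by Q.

Reachable graph of P (3 states):
  u0 = rec X. b.((c.X)\{b}\{c,d} + (a.X\{a,c})\{b,d}) → —b→ u1
  u1 = (c.(rec X. b.((c.X)\{b}\{c,d} + (a.X\{a,c})\{b,d})))\{b}\{c,d} + (a.(rec X. b.((c.X)\{b}\{c,d} + (a.X\{a,c})\{b,d}))\{a,c})\{b,d} → —a→ u2
  u2 = (rec X. b.((c.X)\{b}\{c,d} + (a.X\{a,c})\{b,d}))\{a,c}\{b,d} → deadlocked
Reachable graph of Q (3 states):
  v0 = rec X. b.((c.X)\{b}\{c,d} + (c.X\{a,c})\{b,d}) → —b→ v1
  v1 = (c.(rec X. b.((c.X)\{b}\{c,d} + (c.X\{a,c})\{b,d})))\{b}\{c,d} + (c.(rec X. b.((c.X)\{b}\{c,d} + (c.X\{a,c})\{b,d}))\{a,c})\{b,d} → —c→ v2
  v2 = (rec X. b.((c.X)\{b}\{c,d} + (c.X\{a,c})\{b,d}))\{a,c}\{b,d} → deadlocked
Trace ⟨ba⟩ through P, begin at {u0}:
  after b @ step 1: {u1}
  after a @ step 2: {u2}
  — P admits the full trace.
Trace ⟨ba⟩ through Q, begin at {v0}:
  after b @ step 1: {v1}
  after a @ step 2: ∅ (Q stuck)

ba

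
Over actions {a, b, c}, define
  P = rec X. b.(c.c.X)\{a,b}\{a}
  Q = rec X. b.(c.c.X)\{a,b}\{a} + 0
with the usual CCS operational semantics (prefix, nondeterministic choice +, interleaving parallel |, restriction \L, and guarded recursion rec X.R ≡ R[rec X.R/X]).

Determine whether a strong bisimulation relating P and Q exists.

LTS(P): 4 reachable states
  u0 = rec X. b.(c.c.X)\{a,b}\{a} | —b→ u1
  u1 = (c.c.(rec X. b.(c.c.X)\{a,b}\{a}))\{a,b}\{a} | —c→ u2
  u2 = (c.(rec X. b.(c.c.X)\{a,b}\{a}))\{a,b}\{a} | —c→ u3
  u3 = (rec X. b.(c.c.X)\{a,b}\{a})\{a,b}\{a} | ·
LTS(Q): 4 reachable states
  v0 = rec X. b.(c.c.X)\{a,b}\{a} + 0 | —b→ v1
  v1 = (c.c.(rec X. b.(c.c.X)\{a,b}\{a} + 0))\{a,b}\{a} | —c→ v2
  v2 = (c.(rec X. b.(c.c.X)\{a,b}\{a} + 0))\{a,b}\{a} | —c→ v3
  v3 = (rec X. b.(c.c.X)\{a,b}\{a} + 0)\{a,b}\{a} | ·
Partition-refinement fixed point:
  B0 = {u0, v0}
  B1 = {u1, v1}
  B2 = {u2, v2}
  B3 = {u3, v3}
u0 ∈ B0, v0 ∈ B0 → same block

bisimilar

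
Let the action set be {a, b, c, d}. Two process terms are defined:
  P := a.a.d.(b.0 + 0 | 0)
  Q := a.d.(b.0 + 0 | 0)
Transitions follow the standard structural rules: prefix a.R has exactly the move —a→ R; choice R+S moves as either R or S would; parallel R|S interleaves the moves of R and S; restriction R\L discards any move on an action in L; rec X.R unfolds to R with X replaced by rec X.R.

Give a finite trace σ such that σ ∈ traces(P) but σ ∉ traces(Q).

P's transition system — 5 states:
  m0 = a.a.d.(b.0 + 0 | 0) → ··a··> m1
  m1 = a.d.(b.0 + 0 | 0) → ··a··> m2
  m2 = d.(b.0 + 0 | 0) → ··d··> m3
  m3 = b.0 + 0 | 0 → ··b··> m4
  m4 = 0 → ∅
Q's transition system — 4 states:
  n0 = a.d.(b.0 + 0 | 0) → ··a··> n1
  n1 = d.(b.0 + 0 | 0) → ··d··> n2
  n2 = b.0 + 0 | 0 → ··b··> n3
  n3 = 0 → ∅
Executing aa from P (initial set {m0}):
  step 1 (a): {m1}
  step 2 (a): {m2}
  ✓ P
Executing aa from Q (initial set {n0}):
  step 1 (a): {n1}
  step 2 (a): ∅ (Q stuck)

aa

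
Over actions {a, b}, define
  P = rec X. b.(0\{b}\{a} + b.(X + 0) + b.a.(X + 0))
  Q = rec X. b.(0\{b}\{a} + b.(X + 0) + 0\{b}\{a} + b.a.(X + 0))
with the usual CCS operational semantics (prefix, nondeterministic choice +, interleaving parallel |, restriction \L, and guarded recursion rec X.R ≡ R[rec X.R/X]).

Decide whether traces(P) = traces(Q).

Reachable graph of P (4 states):
  p0 = rec X. b.(0\{b}\{a} + b.(X + 0) + b.a.(X + 0)) :: --b--▸ p1
  p1 = 0\{b}\{a} + b.((rec X. b.(0\{b}\{a} + b.(X + 0) + b.a.(X + 0))) + 0) + b.a.((rec X. b.(0\{b}\{a} + b.(X + 0) + b.a.(X + 0))) + 0) :: --b--▸ p2, --b--▸ p3
  p2 = (rec X. b.(0\{b}\{a} + b.(X + 0) + b.a.(X + 0))) + 0 :: --b--▸ p1
  p3 = a.((rec X. b.(0\{b}\{a} + b.(X + 0) + b.a.(X + 0))) + 0) :: --a--▸ p2
Reachable graph of Q (4 states):
  q0 = rec X. b.(0\{b}\{a} + b.(X + 0) + 0\{b}\{a} + b.a.(X + 0)) :: --b--▸ q1
  q1 = 0\{b}\{a} + b.((rec X. b.(0\{b}\{a} + b.(X + 0) + 0\{b}\{a} + b.a.(X + 0))) + 0) + 0\{b}\{a} + b.a.((rec X. b.(0\{b}\{a} + b.(X + 0) + 0\{b}\{a} + b.a.(X + 0))) + 0) :: --b--▸ q2, --b--▸ q3
  q2 = (rec X. b.(0\{b}\{a} + b.(X + 0) + 0\{b}\{a} + b.a.(X + 0))) + 0 :: --b--▸ q1
  q3 = a.((rec X. b.(0\{b}\{a} + b.(X + 0) + 0\{b}\{a} + b.a.(X + 0))) + 0) :: --a--▸ q2
Bisimilarity quotient blocks:
  B0 = {p0, p2, q0, q2}
  B1 = {p1, q1}
  B2 = {p3, q3}
p0 ∈ B0, q0 ∈ B0 → same block
Bisimilar ⇒ trace-equivalent.

trace-equivalent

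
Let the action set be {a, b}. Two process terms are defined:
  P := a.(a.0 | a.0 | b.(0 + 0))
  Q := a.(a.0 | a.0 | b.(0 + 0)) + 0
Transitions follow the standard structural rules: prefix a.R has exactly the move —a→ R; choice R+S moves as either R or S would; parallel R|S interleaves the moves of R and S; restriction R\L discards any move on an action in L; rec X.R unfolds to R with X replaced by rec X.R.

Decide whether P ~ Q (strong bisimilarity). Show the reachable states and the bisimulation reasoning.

YES

P's transition system — 9 states:
  u0 = a.(a.0 | a.0 | b.(0 + 0)) | ··a··> u1
  u1 = a.0 | a.0 | b.(0 + 0) | ··a··> u2, ··a··> u3, ··b··> u4
  u2 = 0 | a.0 | b.(0 + 0) | ··a··> u5, ··b··> u6
  u3 = a.0 | 0 | b.(0 + 0) | ··a··> u5, ··b··> u7
  u4 = a.0 | a.0 | (0 + 0) | ··a··> u6, ··a··> u7
  u5 = 0 | 0 | b.(0 + 0) | ··b··> u8
  u6 = 0 | a.0 | (0 + 0) | ··a··> u8
  u7 = a.0 | 0 | (0 + 0) | ··a··> u8
  u8 = 0 | 0 | (0 + 0) | (no moves)
Q's transition system — 9 states:
  v0 = a.(a.0 | a.0 | b.(0 + 0)) + 0 | ··a··> v1
  v1 = a.0 | a.0 | b.(0 + 0) | ··a··> v2, ··a··> v3, ··b··> v4
  v2 = 0 | a.0 | b.(0 + 0) | ··a··> v5, ··b··> v6
  v3 = a.0 | 0 | b.(0 + 0) | ··a··> v5, ··b··> v7
  v4 = a.0 | a.0 | (0 + 0) | ··a··> v6, ··a··> v7
  v5 = 0 | 0 | b.(0 + 0) | ··b··> v8
  v6 = 0 | a.0 | (0 + 0) | ··a··> v8
  v7 = a.0 | 0 | (0 + 0) | ··a··> v8
  v8 = 0 | 0 | (0 + 0) | (no moves)
Partition-refinement fixed point:
  B0 = {u0, v0}
  B1 = {u1, v1}
  B2 = {u4, v4}
  B3 = {u6, u7, v6, v7}
  B4 = {u8, v8}
  B5 = {u2, u3, v2, v3}
  B6 = {u5, v5}
u0 ∈ B0, v0 ∈ B0 → same block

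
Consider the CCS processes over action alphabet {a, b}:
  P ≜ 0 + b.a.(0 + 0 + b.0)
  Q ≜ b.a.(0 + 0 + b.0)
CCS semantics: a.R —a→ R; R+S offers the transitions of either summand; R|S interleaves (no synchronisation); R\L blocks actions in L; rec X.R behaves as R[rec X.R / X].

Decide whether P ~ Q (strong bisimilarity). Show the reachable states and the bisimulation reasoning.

bisimilar

LTS(P): 4 reachable states
  m0 = 0 + b.a.(0 + 0 + b.0) | ··b··> m1
  m1 = a.(0 + 0 + b.0) | ··a··> m2
  m2 = 0 + 0 + b.0 | ··b··> m3
  m3 = 0 | deadlocked
LTS(Q): 4 reachable states
  n0 = b.a.(0 + 0 + b.0) | ··b··> n1
  n1 = a.(0 + 0 + b.0) | ··a··> n2
  n2 = 0 + 0 + b.0 | ··b··> n3
  n3 = 0 | deadlocked
Coarsest stable partition (strong bisimilarity classes):
  B0 = {m0, n0}
  B1 = {m1, n1}
  B2 = {m2, n2}
  B3 = {m3, n3}
m0 ∈ B0, n0 ∈ B0 → same block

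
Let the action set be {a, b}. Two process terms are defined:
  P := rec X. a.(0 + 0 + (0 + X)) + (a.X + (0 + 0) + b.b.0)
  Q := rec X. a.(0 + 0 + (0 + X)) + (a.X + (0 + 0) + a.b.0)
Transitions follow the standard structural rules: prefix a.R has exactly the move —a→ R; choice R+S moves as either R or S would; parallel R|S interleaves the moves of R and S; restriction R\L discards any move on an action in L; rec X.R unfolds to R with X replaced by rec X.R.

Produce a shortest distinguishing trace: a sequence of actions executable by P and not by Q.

b

P's transition system — 4 states:
  s0 = rec X. a.(0 + 0 + (0 + X)) + (a.X + (0 + 0) + b.b.0) has moves --a--▸ s0, --a--▸ s1, --b--▸ s2
  s1 = 0 + 0 + (0 + (rec X. a.(0 + 0 + (0 + X)) + (a.X + (0 + 0) + b.b.0))) has moves --a--▸ s0, --a--▸ s1, --b--▸ s2
  s2 = b.0 has moves --b--▸ s3
  s3 = 0 has moves (no moves)
Q's transition system — 4 states:
  t0 = rec X. a.(0 + 0 + (0 + X)) + (a.X + (0 + 0) + a.b.0) has moves --a--▸ t0, --a--▸ t1, --a--▸ t2
  t1 = 0 + 0 + (0 + (rec X. a.(0 + 0 + (0 + X)) + (a.X + (0 + 0) + a.b.0))) has moves --a--▸ t0, --a--▸ t1, --a--▸ t2
  t2 = b.0 has moves --b--▸ t3
  t3 = 0 has moves (no moves)
Run σ = ⟨b⟩ on P: start {s0}
  step 1 (b): {s2}
  — P admits the full trace.
Run σ = ⟨b⟩ on Q: start {t0}
  step 1 (b): ∅ (Q stuck)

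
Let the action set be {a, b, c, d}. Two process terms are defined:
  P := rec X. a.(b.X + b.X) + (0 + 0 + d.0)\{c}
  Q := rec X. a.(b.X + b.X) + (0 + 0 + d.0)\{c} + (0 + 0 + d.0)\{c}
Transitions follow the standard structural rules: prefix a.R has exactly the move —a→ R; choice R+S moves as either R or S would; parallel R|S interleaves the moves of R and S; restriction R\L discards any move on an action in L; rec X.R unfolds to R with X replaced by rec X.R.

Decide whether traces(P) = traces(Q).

Reachable graph of P (3 states):
  m0 = rec X. a.(b.X + b.X) + (0 + 0 + d.0)\{c} | —a→ m1, —d→ m2
  m1 = b.(rec X. a.(b.X + b.X) + (0 + 0 + d.0)\{c}) + b.(rec X. a.(b.X + b.X) + (0 + 0 + d.0)\{c}) | —b→ m0
  m2 = 0\{c} | ·
Reachable graph of Q (3 states):
  n0 = rec X. a.(b.X + b.X) + (0 + 0 + d.0)\{c} + (0 + 0 + d.0)\{c} | —a→ n1, —d→ n2
  n1 = b.(rec X. a.(b.X + b.X) + (0 + 0 + d.0)\{c} + (0 + 0 + d.0)\{c}) + b.(rec X. a.(b.X + b.X) + (0 + 0 + d.0)\{c} + (0 + 0 + d.0)\{c}) | —b→ n0
  n2 = 0\{c} | ·
Coarsest stable partition (strong bisimilarity classes):
  B0 = {m0, n0}
  B1 = {m1, n1}
  B2 = {m2, n2}
m0 ∈ B0, n0 ∈ B0 → same block
Bisimilar ⇒ trace-equivalent.

traces(P) = traces(Q)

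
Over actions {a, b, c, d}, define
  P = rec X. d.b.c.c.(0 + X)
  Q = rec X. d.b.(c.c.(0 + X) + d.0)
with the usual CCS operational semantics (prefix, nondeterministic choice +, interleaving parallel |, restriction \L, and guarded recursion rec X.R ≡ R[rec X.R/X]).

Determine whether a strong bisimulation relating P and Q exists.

Reachable graph of P (5 states):
  s0 = rec X. d.b.c.c.(0 + X) | —d→ s1
  s1 = b.c.c.(0 + (rec X. d.b.c.c.(0 + X))) | —b→ s2
  s2 = c.c.(0 + (rec X. d.b.c.c.(0 + X))) | —c→ s3
  s3 = c.(0 + (rec X. d.b.c.c.(0 + X))) | —c→ s4
  s4 = 0 + (rec X. d.b.c.c.(0 + X)) | —d→ s1
Reachable graph of Q (6 states):
  t0 = rec X. d.b.(c.c.(0 + X) + d.0) | —d→ t1
  t1 = b.(c.c.(0 + (rec X. d.b.(c.c.(0 + X) + d.0))) + d.0) | —b→ t2
  t2 = c.c.(0 + (rec X. d.b.(c.c.(0 + X) + d.0))) + d.0 | —c→ t3, —d→ t4
  t3 = c.(0 + (rec X. d.b.(c.c.(0 + X) + d.0))) | —c→ t5
  t4 = 0 | stopped
  t5 = 0 + (rec X. d.b.(c.c.(0 + X) + d.0)) | —d→ t1
Partition-refinement fixed point:
  B0 = {s0, s4}
  B1 = {s1}
  B2 = {s2}
  B3 = {s3}
  B4 = {t0, t5}
  B5 = {t1}
  B6 = {t2}
  B7 = {t3}
  B8 = {t4}
s0 ∈ B0, t0 ∈ B4 → different blocks

not bisimilar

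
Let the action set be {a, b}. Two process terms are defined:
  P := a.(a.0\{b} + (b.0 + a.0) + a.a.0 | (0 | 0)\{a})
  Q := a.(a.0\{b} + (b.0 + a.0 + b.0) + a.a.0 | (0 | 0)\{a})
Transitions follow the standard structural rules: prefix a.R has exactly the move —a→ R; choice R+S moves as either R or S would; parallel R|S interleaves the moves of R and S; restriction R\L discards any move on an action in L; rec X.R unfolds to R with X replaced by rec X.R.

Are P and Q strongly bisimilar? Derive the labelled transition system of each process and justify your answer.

LTS(P): 6 reachable states
  m0 = a.(a.0\{b} + (b.0 + a.0) + a.a.0 | (0 | 0)\{a}) ⊢ =a=> m1
  m1 = a.0\{b} + (b.0 + a.0) + a.a.0 | (0 | 0)\{a} ⊢ =a=> m2, =a=> m3, =a=> m4, =b=> m2
  m2 = 0 ⊢ ·
  m3 = 0\{b} ⊢ ·
  m4 = a.0 | (0 | 0)\{a} ⊢ =a=> m5
  m5 = 0 | (0 | 0)\{a} ⊢ ·
LTS(Q): 6 reachable states
  n0 = a.(a.0\{b} + (b.0 + a.0 + b.0) + a.a.0 | (0 | 0)\{a}) ⊢ =a=> n1
  n1 = a.0\{b} + (b.0 + a.0 + b.0) + a.a.0 | (0 | 0)\{a} ⊢ =a=> n2, =a=> n3, =a=> n4, =b=> n2
  n2 = 0 ⊢ ·
  n3 = 0\{b} ⊢ ·
  n4 = a.0 | (0 | 0)\{a} ⊢ =a=> n5
  n5 = 0 | (0 | 0)\{a} ⊢ ·
Coarsest stable partition (strong bisimilarity classes):
  B0 = {m0, n0}
  B1 = {m1, n1}
  B2 = {m4, n4}
  B3 = {m2, m3, m5, n2, n3, n5}
m0 ∈ B0, n0 ∈ B0 → same block

YES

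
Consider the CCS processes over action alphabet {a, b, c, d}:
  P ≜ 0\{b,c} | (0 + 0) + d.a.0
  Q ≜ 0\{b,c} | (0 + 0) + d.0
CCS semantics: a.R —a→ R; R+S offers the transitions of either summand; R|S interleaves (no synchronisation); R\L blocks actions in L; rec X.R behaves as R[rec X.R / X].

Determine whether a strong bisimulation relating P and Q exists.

LTS(P): 3 reachable states
  m0 = 0\{b,c} | (0 + 0) + d.a.0 has moves ··d··> m1
  m1 = a.0 has moves ··a··> m2
  m2 = 0 has moves ·
LTS(Q): 2 reachable states
  n0 = 0\{b,c} | (0 + 0) + d.0 has moves ··d··> n1
  n1 = 0 has moves ·
Bisimilarity quotient blocks:
  B0 = {m0}
  B1 = {m1}
  B2 = {m2, n1}
  B3 = {n0}
m0 ∈ B0, n0 ∈ B3 → different blocks

NO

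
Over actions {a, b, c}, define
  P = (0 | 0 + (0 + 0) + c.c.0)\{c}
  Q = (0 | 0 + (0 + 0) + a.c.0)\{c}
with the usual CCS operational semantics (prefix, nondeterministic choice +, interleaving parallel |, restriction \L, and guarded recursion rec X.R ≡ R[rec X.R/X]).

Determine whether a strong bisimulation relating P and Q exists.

not bisimilar

LTS(P): 1 reachable states
  p0 = (0 | 0 + (0 + 0) + c.c.0)\{c} | stopped
LTS(Q): 2 reachable states
  q0 = (0 | 0 + (0 + 0) + a.c.0)\{c} | ··a··> q1
  q1 = (c.0)\{c} | stopped
Coarsest stable partition (strong bisimilarity classes):
  B0 = {p0, q1}
  B1 = {q0}
p0 ∈ B0, q0 ∈ B1 → different blocks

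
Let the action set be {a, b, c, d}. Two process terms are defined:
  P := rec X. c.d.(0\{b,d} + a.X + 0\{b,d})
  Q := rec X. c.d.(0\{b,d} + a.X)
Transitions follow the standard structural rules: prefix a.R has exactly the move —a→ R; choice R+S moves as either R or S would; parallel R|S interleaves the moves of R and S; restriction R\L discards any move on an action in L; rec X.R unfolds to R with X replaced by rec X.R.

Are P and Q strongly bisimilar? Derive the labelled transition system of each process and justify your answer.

bisimilar

P's transition system — 3 states:
  s0 = rec X. c.d.(0\{b,d} + a.X + 0\{b,d}) :: =c=> s1
  s1 = d.(0\{b,d} + a.(rec X. c.d.(0\{b,d} + a.X + 0\{b,d})) + 0\{b,d}) :: =d=> s2
  s2 = 0\{b,d} + a.(rec X. c.d.(0\{b,d} + a.X + 0\{b,d})) + 0\{b,d} :: =a=> s0
Q's transition system — 3 states:
  t0 = rec X. c.d.(0\{b,d} + a.X) :: =c=> t1
  t1 = d.(0\{b,d} + a.(rec X. c.d.(0\{b,d} + a.X))) :: =d=> t2
  t2 = 0\{b,d} + a.(rec X. c.d.(0\{b,d} + a.X)) :: =a=> t0
Coarsest stable partition (strong bisimilarity classes):
  B0 = {s0, t0}
  B1 = {s1, t1}
  B2 = {s2, t2}
s0 ∈ B0, t0 ∈ B0 → same block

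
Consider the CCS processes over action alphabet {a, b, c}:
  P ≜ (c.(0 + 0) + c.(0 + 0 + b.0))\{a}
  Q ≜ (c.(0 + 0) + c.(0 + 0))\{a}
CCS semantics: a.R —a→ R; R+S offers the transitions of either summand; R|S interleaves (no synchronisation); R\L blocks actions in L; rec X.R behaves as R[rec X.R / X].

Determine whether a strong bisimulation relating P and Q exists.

P ≁ Q

LTS(P): 4 reachable states
  m0 = (c.(0 + 0) + c.(0 + 0 + b.0))\{a} ⊢ ··c··> m1, ··c··> m2
  m1 = (0 + 0 + b.0)\{a} ⊢ ··b··> m3
  m2 = (0 + 0)\{a} ⊢ (no moves)
  m3 = 0\{a} ⊢ (no moves)
LTS(Q): 2 reachable states
  n0 = (c.(0 + 0) + c.(0 + 0))\{a} ⊢ ··c··> n1
  n1 = (0 + 0)\{a} ⊢ (no moves)
Bisimilarity quotient blocks:
  B0 = {m0}
  B1 = {m2, m3, n1}
  B2 = {m1}
  B3 = {n0}
m0 ∈ B0, n0 ∈ B3 → different blocks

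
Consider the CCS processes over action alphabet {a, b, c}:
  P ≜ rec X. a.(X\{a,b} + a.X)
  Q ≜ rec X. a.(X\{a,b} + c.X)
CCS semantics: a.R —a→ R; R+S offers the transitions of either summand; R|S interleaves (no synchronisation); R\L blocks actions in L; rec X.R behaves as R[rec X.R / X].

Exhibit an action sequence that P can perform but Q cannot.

aa

P's transition system — 2 states:
  u0 = rec X. a.(X\{a,b} + a.X) | ··a··> u1
  u1 = (rec X. a.(X\{a,b} + a.X))\{a,b} + a.(rec X. a.(X\{a,b} + a.X)) | ··a··> u0
Q's transition system — 2 states:
  v0 = rec X. a.(X\{a,b} + c.X) | ··a··> v1
  v1 = (rec X. a.(X\{a,b} + c.X))\{a,b} + c.(rec X. a.(X\{a,b} + c.X)) | ··c··> v0
Executing aa from P (initial set {u0}):
  [1] a ⇒ {u1}
  [2] a ⇒ {u0}
  ✓ P
Executing aa from Q (initial set {v0}):
  [1] a ⇒ {v1}
  [2] a ⇒ no successor for Q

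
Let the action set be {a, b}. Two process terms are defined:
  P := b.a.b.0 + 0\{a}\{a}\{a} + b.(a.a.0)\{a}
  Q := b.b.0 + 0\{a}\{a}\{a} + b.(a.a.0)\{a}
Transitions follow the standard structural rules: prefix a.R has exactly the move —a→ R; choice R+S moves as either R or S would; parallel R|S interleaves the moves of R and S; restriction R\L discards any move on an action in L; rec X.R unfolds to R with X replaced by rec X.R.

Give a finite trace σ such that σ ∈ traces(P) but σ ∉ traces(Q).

ba

LTS(P): 5 reachable states
  u0 = b.a.b.0 + 0\{a}\{a}\{a} + b.(a.a.0)\{a} :: -b-> u1, -b-> u2
  u1 = (a.a.0)\{a} :: (no moves)
  u2 = a.b.0 :: -a-> u3
  u3 = b.0 :: -b-> u4
  u4 = 0 :: (no moves)
LTS(Q): 4 reachable states
  v0 = b.b.0 + 0\{a}\{a}\{a} + b.(a.a.0)\{a} :: -b-> v1, -b-> v2
  v1 = (a.a.0)\{a} :: (no moves)
  v2 = b.0 :: -b-> v3
  v3 = 0 :: (no moves)
Executing ba from P (initial set {u0}):
  step 1 (b): {u1, u2}
  step 2 (a): {u3}
  P completes σ.
Executing ba from Q (initial set {v0}):
  step 1 (b): {v1, v2}
  step 2 (a): ∅  — Q cannot continue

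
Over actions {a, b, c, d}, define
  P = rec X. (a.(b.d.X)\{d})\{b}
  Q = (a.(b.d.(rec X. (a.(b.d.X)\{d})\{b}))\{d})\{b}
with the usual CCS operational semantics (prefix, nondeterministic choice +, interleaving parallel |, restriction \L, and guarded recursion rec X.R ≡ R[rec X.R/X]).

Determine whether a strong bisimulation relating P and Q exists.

P's transition system — 2 states:
  s0 = rec X. (a.(b.d.X)\{d})\{b} ⊢ --a--▸ s1
  s1 = (b.d.(rec X. (a.(b.d.X)\{d})\{b}))\{d}\{b} ⊢ ·
Q's transition system — 2 states:
  t0 = (a.(b.d.(rec X. (a.(b.d.X)\{d})\{b}))\{d})\{b} ⊢ --a--▸ t1
  t1 = (b.d.(rec X. (a.(b.d.X)\{d})\{b}))\{d}\{b} ⊢ ·
Partition-refinement fixed point:
  B0 = {s0, t0}
  B1 = {s1, t1}
s0 ∈ B0, t0 ∈ B0 → same block

P ~ Q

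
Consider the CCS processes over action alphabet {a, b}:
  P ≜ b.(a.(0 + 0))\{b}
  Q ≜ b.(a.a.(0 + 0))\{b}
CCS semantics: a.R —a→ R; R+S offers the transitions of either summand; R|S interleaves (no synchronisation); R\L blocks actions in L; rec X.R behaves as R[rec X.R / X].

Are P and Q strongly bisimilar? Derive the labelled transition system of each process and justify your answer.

P's transition system — 3 states:
  p0 = b.(a.(0 + 0))\{b} → -b-> p1
  p1 = (a.(0 + 0))\{b} → -a-> p2
  p2 = (0 + 0)\{b} → ∅
Q's transition system — 4 states:
  q0 = b.(a.a.(0 + 0))\{b} → -b-> q1
  q1 = (a.a.(0 + 0))\{b} → -a-> q2
  q2 = (a.(0 + 0))\{b} → -a-> q3
  q3 = (0 + 0)\{b} → ∅
Bisimilarity quotient blocks:
  B0 = {p0}
  B1 = {p1, q2}
  B2 = {p2, q3}
  B3 = {q0}
  B4 = {q1}
p0 ∈ B0, q0 ∈ B3 → different blocks

P ≁ Q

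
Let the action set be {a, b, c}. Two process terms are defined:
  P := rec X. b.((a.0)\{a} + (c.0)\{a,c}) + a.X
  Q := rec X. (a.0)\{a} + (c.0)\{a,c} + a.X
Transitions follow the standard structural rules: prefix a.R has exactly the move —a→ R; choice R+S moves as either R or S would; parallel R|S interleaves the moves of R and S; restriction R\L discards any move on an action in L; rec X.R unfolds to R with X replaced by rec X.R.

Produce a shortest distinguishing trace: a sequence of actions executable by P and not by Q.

b

P's transition system — 2 states:
  m0 = rec X. b.((a.0)\{a} + (c.0)\{a,c}) + a.X | —a→ m0, —b→ m1
  m1 = (a.0)\{a} + (c.0)\{a,c} | ∅
Q's transition system — 1 states:
  n0 = rec X. (a.0)\{a} + (c.0)\{a,c} + a.X | —a→ n0
Run σ = ⟨b⟩ on P: start {m0}
  after b @ step 1: {m1}
  ✓ P
Run σ = ⟨b⟩ on Q: start {n0}
  after b @ step 1: ∅ (Q stuck)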